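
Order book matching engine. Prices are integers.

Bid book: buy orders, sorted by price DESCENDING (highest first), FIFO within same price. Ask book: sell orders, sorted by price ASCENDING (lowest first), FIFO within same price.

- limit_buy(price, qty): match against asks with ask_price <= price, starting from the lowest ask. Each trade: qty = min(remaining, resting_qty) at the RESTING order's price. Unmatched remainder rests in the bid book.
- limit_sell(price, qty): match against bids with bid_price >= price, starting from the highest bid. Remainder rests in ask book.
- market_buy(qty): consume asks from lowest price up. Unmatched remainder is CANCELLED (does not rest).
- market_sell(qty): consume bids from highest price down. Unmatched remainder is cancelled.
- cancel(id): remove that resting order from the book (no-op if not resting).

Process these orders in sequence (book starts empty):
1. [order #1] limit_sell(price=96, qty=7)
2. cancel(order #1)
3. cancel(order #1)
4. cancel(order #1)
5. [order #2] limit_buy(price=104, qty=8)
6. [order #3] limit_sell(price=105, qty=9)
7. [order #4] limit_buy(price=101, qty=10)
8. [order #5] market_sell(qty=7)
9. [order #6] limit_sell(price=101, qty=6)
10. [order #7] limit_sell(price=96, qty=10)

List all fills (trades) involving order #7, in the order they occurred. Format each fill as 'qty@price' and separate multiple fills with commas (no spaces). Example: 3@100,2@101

Answer: 5@101

Derivation:
After op 1 [order #1] limit_sell(price=96, qty=7): fills=none; bids=[-] asks=[#1:7@96]
After op 2 cancel(order #1): fills=none; bids=[-] asks=[-]
After op 3 cancel(order #1): fills=none; bids=[-] asks=[-]
After op 4 cancel(order #1): fills=none; bids=[-] asks=[-]
After op 5 [order #2] limit_buy(price=104, qty=8): fills=none; bids=[#2:8@104] asks=[-]
After op 6 [order #3] limit_sell(price=105, qty=9): fills=none; bids=[#2:8@104] asks=[#3:9@105]
After op 7 [order #4] limit_buy(price=101, qty=10): fills=none; bids=[#2:8@104 #4:10@101] asks=[#3:9@105]
After op 8 [order #5] market_sell(qty=7): fills=#2x#5:7@104; bids=[#2:1@104 #4:10@101] asks=[#3:9@105]
After op 9 [order #6] limit_sell(price=101, qty=6): fills=#2x#6:1@104 #4x#6:5@101; bids=[#4:5@101] asks=[#3:9@105]
After op 10 [order #7] limit_sell(price=96, qty=10): fills=#4x#7:5@101; bids=[-] asks=[#7:5@96 #3:9@105]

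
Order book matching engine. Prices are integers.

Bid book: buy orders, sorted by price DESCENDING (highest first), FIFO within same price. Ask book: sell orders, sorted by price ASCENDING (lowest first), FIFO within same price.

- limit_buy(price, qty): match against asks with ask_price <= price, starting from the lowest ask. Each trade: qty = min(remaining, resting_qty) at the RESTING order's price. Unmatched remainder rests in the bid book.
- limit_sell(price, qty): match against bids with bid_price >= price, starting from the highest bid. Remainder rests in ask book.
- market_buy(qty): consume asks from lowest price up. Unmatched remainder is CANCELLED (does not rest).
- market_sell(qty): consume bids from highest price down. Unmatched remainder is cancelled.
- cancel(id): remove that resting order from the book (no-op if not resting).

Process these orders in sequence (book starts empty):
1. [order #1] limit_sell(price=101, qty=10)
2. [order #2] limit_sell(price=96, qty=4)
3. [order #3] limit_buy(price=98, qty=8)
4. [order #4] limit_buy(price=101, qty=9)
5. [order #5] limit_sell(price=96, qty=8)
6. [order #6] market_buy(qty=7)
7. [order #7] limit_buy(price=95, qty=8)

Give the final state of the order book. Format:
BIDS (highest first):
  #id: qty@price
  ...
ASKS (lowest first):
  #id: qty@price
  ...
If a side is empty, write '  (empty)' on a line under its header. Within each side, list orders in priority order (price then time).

After op 1 [order #1] limit_sell(price=101, qty=10): fills=none; bids=[-] asks=[#1:10@101]
After op 2 [order #2] limit_sell(price=96, qty=4): fills=none; bids=[-] asks=[#2:4@96 #1:10@101]
After op 3 [order #3] limit_buy(price=98, qty=8): fills=#3x#2:4@96; bids=[#3:4@98] asks=[#1:10@101]
After op 4 [order #4] limit_buy(price=101, qty=9): fills=#4x#1:9@101; bids=[#3:4@98] asks=[#1:1@101]
After op 5 [order #5] limit_sell(price=96, qty=8): fills=#3x#5:4@98; bids=[-] asks=[#5:4@96 #1:1@101]
After op 6 [order #6] market_buy(qty=7): fills=#6x#5:4@96 #6x#1:1@101; bids=[-] asks=[-]
After op 7 [order #7] limit_buy(price=95, qty=8): fills=none; bids=[#7:8@95] asks=[-]

Answer: BIDS (highest first):
  #7: 8@95
ASKS (lowest first):
  (empty)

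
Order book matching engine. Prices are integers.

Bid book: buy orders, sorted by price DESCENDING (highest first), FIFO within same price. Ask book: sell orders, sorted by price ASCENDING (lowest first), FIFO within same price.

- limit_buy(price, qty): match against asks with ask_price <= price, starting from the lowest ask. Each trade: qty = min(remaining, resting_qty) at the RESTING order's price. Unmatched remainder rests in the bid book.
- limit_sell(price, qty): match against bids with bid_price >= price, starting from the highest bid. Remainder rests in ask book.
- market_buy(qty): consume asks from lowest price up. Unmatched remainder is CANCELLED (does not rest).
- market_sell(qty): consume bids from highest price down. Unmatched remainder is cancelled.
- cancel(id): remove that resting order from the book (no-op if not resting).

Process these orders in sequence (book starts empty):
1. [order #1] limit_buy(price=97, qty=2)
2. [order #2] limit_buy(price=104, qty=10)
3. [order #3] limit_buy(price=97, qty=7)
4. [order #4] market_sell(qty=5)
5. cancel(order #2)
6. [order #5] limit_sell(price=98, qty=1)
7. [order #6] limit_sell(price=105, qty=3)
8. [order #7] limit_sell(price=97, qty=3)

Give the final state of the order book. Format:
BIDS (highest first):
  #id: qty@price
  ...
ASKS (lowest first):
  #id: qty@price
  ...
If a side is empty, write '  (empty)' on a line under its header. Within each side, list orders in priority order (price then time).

Answer: BIDS (highest first):
  #3: 6@97
ASKS (lowest first):
  #5: 1@98
  #6: 3@105

Derivation:
After op 1 [order #1] limit_buy(price=97, qty=2): fills=none; bids=[#1:2@97] asks=[-]
After op 2 [order #2] limit_buy(price=104, qty=10): fills=none; bids=[#2:10@104 #1:2@97] asks=[-]
After op 3 [order #3] limit_buy(price=97, qty=7): fills=none; bids=[#2:10@104 #1:2@97 #3:7@97] asks=[-]
After op 4 [order #4] market_sell(qty=5): fills=#2x#4:5@104; bids=[#2:5@104 #1:2@97 #3:7@97] asks=[-]
After op 5 cancel(order #2): fills=none; bids=[#1:2@97 #3:7@97] asks=[-]
After op 6 [order #5] limit_sell(price=98, qty=1): fills=none; bids=[#1:2@97 #3:7@97] asks=[#5:1@98]
After op 7 [order #6] limit_sell(price=105, qty=3): fills=none; bids=[#1:2@97 #3:7@97] asks=[#5:1@98 #6:3@105]
After op 8 [order #7] limit_sell(price=97, qty=3): fills=#1x#7:2@97 #3x#7:1@97; bids=[#3:6@97] asks=[#5:1@98 #6:3@105]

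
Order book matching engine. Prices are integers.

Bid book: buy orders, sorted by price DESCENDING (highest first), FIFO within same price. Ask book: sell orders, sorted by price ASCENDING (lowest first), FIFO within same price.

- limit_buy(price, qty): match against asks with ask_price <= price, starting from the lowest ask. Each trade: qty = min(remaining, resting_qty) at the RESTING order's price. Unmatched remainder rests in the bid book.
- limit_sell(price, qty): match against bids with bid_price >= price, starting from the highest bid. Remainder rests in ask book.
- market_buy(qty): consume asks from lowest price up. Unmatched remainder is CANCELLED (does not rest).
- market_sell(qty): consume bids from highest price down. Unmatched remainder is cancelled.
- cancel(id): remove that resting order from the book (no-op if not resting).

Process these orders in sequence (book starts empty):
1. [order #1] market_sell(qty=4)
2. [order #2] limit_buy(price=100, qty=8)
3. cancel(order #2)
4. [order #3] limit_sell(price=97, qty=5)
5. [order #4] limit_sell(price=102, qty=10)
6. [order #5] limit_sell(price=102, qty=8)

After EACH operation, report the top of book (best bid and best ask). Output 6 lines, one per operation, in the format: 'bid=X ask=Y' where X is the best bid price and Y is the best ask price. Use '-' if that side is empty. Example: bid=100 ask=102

After op 1 [order #1] market_sell(qty=4): fills=none; bids=[-] asks=[-]
After op 2 [order #2] limit_buy(price=100, qty=8): fills=none; bids=[#2:8@100] asks=[-]
After op 3 cancel(order #2): fills=none; bids=[-] asks=[-]
After op 4 [order #3] limit_sell(price=97, qty=5): fills=none; bids=[-] asks=[#3:5@97]
After op 5 [order #4] limit_sell(price=102, qty=10): fills=none; bids=[-] asks=[#3:5@97 #4:10@102]
After op 6 [order #5] limit_sell(price=102, qty=8): fills=none; bids=[-] asks=[#3:5@97 #4:10@102 #5:8@102]

Answer: bid=- ask=-
bid=100 ask=-
bid=- ask=-
bid=- ask=97
bid=- ask=97
bid=- ask=97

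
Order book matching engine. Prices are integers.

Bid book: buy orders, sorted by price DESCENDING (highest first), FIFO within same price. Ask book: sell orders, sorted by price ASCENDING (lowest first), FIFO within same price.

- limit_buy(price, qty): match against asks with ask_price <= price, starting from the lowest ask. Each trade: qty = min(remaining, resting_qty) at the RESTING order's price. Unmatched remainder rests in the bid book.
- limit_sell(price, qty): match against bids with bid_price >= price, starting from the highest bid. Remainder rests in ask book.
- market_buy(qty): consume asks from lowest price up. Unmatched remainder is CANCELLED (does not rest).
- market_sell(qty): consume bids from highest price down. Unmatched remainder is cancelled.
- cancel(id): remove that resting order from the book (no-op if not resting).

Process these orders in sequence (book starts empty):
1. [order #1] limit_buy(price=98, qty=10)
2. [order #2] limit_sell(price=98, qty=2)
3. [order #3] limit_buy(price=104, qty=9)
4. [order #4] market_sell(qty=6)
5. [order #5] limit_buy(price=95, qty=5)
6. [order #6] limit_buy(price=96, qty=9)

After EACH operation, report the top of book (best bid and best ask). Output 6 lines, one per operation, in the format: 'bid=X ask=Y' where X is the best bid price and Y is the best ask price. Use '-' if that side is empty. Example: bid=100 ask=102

Answer: bid=98 ask=-
bid=98 ask=-
bid=104 ask=-
bid=104 ask=-
bid=104 ask=-
bid=104 ask=-

Derivation:
After op 1 [order #1] limit_buy(price=98, qty=10): fills=none; bids=[#1:10@98] asks=[-]
After op 2 [order #2] limit_sell(price=98, qty=2): fills=#1x#2:2@98; bids=[#1:8@98] asks=[-]
After op 3 [order #3] limit_buy(price=104, qty=9): fills=none; bids=[#3:9@104 #1:8@98] asks=[-]
After op 4 [order #4] market_sell(qty=6): fills=#3x#4:6@104; bids=[#3:3@104 #1:8@98] asks=[-]
After op 5 [order #5] limit_buy(price=95, qty=5): fills=none; bids=[#3:3@104 #1:8@98 #5:5@95] asks=[-]
After op 6 [order #6] limit_buy(price=96, qty=9): fills=none; bids=[#3:3@104 #1:8@98 #6:9@96 #5:5@95] asks=[-]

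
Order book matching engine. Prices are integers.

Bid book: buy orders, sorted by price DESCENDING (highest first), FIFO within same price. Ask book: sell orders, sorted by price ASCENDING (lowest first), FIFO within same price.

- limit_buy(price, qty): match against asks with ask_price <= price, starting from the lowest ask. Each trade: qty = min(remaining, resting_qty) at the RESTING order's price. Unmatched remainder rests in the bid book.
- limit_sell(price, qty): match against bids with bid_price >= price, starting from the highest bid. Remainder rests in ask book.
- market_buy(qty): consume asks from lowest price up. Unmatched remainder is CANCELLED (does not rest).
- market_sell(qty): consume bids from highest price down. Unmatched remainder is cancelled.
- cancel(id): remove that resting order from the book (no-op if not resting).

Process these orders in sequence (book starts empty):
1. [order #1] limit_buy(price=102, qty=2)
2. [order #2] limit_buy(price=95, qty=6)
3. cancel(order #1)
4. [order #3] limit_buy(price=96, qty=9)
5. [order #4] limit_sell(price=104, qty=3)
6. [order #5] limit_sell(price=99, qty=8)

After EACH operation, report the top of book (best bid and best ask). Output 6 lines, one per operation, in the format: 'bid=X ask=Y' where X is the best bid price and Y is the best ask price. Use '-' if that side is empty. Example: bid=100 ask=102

Answer: bid=102 ask=-
bid=102 ask=-
bid=95 ask=-
bid=96 ask=-
bid=96 ask=104
bid=96 ask=99

Derivation:
After op 1 [order #1] limit_buy(price=102, qty=2): fills=none; bids=[#1:2@102] asks=[-]
After op 2 [order #2] limit_buy(price=95, qty=6): fills=none; bids=[#1:2@102 #2:6@95] asks=[-]
After op 3 cancel(order #1): fills=none; bids=[#2:6@95] asks=[-]
After op 4 [order #3] limit_buy(price=96, qty=9): fills=none; bids=[#3:9@96 #2:6@95] asks=[-]
After op 5 [order #4] limit_sell(price=104, qty=3): fills=none; bids=[#3:9@96 #2:6@95] asks=[#4:3@104]
After op 6 [order #5] limit_sell(price=99, qty=8): fills=none; bids=[#3:9@96 #2:6@95] asks=[#5:8@99 #4:3@104]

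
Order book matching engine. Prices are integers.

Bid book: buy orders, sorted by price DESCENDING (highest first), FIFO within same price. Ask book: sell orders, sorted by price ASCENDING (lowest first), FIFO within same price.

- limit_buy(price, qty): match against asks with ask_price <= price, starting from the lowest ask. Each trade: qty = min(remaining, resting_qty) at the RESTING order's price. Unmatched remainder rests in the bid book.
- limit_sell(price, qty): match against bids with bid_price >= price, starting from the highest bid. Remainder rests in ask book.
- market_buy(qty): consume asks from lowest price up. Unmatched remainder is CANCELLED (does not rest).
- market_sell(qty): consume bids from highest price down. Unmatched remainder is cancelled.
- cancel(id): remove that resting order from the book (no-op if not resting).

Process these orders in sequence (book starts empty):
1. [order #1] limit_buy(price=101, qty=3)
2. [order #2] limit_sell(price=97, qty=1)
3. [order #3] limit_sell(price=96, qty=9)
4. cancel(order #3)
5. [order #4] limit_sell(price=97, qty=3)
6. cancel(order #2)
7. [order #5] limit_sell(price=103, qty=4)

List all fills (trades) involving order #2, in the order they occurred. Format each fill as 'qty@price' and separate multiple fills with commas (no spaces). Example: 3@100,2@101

Answer: 1@101

Derivation:
After op 1 [order #1] limit_buy(price=101, qty=3): fills=none; bids=[#1:3@101] asks=[-]
After op 2 [order #2] limit_sell(price=97, qty=1): fills=#1x#2:1@101; bids=[#1:2@101] asks=[-]
After op 3 [order #3] limit_sell(price=96, qty=9): fills=#1x#3:2@101; bids=[-] asks=[#3:7@96]
After op 4 cancel(order #3): fills=none; bids=[-] asks=[-]
After op 5 [order #4] limit_sell(price=97, qty=3): fills=none; bids=[-] asks=[#4:3@97]
After op 6 cancel(order #2): fills=none; bids=[-] asks=[#4:3@97]
After op 7 [order #5] limit_sell(price=103, qty=4): fills=none; bids=[-] asks=[#4:3@97 #5:4@103]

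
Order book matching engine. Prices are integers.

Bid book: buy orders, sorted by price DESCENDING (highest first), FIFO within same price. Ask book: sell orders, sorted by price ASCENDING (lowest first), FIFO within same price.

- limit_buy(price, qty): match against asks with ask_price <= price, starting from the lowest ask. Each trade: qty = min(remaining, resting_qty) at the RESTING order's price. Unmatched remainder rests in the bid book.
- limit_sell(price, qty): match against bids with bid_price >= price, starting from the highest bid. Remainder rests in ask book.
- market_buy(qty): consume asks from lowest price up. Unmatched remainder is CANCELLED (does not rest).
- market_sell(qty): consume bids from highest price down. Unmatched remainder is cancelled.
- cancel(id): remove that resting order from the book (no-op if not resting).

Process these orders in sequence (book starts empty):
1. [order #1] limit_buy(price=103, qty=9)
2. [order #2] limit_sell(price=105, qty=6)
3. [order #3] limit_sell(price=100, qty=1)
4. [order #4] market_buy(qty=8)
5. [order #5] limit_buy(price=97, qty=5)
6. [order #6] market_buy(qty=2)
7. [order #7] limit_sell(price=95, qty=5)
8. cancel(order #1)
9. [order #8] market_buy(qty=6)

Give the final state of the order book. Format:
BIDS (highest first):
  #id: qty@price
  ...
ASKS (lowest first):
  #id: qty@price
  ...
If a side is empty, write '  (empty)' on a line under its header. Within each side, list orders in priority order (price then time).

After op 1 [order #1] limit_buy(price=103, qty=9): fills=none; bids=[#1:9@103] asks=[-]
After op 2 [order #2] limit_sell(price=105, qty=6): fills=none; bids=[#1:9@103] asks=[#2:6@105]
After op 3 [order #3] limit_sell(price=100, qty=1): fills=#1x#3:1@103; bids=[#1:8@103] asks=[#2:6@105]
After op 4 [order #4] market_buy(qty=8): fills=#4x#2:6@105; bids=[#1:8@103] asks=[-]
After op 5 [order #5] limit_buy(price=97, qty=5): fills=none; bids=[#1:8@103 #5:5@97] asks=[-]
After op 6 [order #6] market_buy(qty=2): fills=none; bids=[#1:8@103 #5:5@97] asks=[-]
After op 7 [order #7] limit_sell(price=95, qty=5): fills=#1x#7:5@103; bids=[#1:3@103 #5:5@97] asks=[-]
After op 8 cancel(order #1): fills=none; bids=[#5:5@97] asks=[-]
After op 9 [order #8] market_buy(qty=6): fills=none; bids=[#5:5@97] asks=[-]

Answer: BIDS (highest first):
  #5: 5@97
ASKS (lowest first):
  (empty)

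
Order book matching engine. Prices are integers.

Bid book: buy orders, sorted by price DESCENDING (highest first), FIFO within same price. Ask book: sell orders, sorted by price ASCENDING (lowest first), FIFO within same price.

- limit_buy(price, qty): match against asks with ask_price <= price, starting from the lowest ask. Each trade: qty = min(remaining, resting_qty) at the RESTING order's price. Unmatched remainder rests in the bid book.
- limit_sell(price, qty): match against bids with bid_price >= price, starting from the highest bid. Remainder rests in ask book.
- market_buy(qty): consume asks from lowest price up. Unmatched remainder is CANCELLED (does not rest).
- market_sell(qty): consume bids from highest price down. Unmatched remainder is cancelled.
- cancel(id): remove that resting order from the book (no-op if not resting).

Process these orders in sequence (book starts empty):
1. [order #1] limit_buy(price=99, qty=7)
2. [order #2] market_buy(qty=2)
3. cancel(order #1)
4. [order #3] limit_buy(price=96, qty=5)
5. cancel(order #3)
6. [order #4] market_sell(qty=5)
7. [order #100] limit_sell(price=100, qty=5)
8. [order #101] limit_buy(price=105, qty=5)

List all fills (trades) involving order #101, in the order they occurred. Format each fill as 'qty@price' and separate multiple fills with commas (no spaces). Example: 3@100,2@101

Answer: 5@100

Derivation:
After op 1 [order #1] limit_buy(price=99, qty=7): fills=none; bids=[#1:7@99] asks=[-]
After op 2 [order #2] market_buy(qty=2): fills=none; bids=[#1:7@99] asks=[-]
After op 3 cancel(order #1): fills=none; bids=[-] asks=[-]
After op 4 [order #3] limit_buy(price=96, qty=5): fills=none; bids=[#3:5@96] asks=[-]
After op 5 cancel(order #3): fills=none; bids=[-] asks=[-]
After op 6 [order #4] market_sell(qty=5): fills=none; bids=[-] asks=[-]
After op 7 [order #100] limit_sell(price=100, qty=5): fills=none; bids=[-] asks=[#100:5@100]
After op 8 [order #101] limit_buy(price=105, qty=5): fills=#101x#100:5@100; bids=[-] asks=[-]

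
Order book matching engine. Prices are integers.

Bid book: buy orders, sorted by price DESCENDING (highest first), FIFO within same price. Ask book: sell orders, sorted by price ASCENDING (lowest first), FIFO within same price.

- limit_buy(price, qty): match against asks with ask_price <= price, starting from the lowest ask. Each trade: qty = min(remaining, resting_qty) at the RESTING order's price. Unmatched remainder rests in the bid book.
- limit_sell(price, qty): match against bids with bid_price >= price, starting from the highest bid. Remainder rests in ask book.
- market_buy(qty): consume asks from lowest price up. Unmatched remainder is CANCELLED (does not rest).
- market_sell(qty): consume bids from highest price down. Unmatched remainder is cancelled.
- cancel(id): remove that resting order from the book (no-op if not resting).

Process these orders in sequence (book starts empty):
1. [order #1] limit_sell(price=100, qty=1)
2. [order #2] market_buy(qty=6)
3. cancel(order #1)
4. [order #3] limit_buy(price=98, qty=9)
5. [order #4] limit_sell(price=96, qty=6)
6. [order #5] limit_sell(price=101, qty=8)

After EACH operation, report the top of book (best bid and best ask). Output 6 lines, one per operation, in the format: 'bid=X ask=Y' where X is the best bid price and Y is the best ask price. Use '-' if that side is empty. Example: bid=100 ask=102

Answer: bid=- ask=100
bid=- ask=-
bid=- ask=-
bid=98 ask=-
bid=98 ask=-
bid=98 ask=101

Derivation:
After op 1 [order #1] limit_sell(price=100, qty=1): fills=none; bids=[-] asks=[#1:1@100]
After op 2 [order #2] market_buy(qty=6): fills=#2x#1:1@100; bids=[-] asks=[-]
After op 3 cancel(order #1): fills=none; bids=[-] asks=[-]
After op 4 [order #3] limit_buy(price=98, qty=9): fills=none; bids=[#3:9@98] asks=[-]
After op 5 [order #4] limit_sell(price=96, qty=6): fills=#3x#4:6@98; bids=[#3:3@98] asks=[-]
After op 6 [order #5] limit_sell(price=101, qty=8): fills=none; bids=[#3:3@98] asks=[#5:8@101]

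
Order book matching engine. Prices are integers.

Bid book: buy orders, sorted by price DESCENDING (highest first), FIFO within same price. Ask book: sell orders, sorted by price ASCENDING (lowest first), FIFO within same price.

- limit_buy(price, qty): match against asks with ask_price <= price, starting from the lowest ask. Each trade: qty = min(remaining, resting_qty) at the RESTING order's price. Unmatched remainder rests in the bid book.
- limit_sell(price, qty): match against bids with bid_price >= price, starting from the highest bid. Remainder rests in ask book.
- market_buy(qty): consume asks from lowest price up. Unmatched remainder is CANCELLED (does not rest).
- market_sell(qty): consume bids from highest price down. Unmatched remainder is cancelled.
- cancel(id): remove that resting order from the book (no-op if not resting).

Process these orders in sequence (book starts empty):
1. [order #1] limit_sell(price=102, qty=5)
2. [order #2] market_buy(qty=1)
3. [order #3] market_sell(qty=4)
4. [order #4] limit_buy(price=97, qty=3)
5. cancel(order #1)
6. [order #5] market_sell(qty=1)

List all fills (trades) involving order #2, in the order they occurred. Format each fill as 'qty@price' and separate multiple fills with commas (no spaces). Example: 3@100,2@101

Answer: 1@102

Derivation:
After op 1 [order #1] limit_sell(price=102, qty=5): fills=none; bids=[-] asks=[#1:5@102]
After op 2 [order #2] market_buy(qty=1): fills=#2x#1:1@102; bids=[-] asks=[#1:4@102]
After op 3 [order #3] market_sell(qty=4): fills=none; bids=[-] asks=[#1:4@102]
After op 4 [order #4] limit_buy(price=97, qty=3): fills=none; bids=[#4:3@97] asks=[#1:4@102]
After op 5 cancel(order #1): fills=none; bids=[#4:3@97] asks=[-]
After op 6 [order #5] market_sell(qty=1): fills=#4x#5:1@97; bids=[#4:2@97] asks=[-]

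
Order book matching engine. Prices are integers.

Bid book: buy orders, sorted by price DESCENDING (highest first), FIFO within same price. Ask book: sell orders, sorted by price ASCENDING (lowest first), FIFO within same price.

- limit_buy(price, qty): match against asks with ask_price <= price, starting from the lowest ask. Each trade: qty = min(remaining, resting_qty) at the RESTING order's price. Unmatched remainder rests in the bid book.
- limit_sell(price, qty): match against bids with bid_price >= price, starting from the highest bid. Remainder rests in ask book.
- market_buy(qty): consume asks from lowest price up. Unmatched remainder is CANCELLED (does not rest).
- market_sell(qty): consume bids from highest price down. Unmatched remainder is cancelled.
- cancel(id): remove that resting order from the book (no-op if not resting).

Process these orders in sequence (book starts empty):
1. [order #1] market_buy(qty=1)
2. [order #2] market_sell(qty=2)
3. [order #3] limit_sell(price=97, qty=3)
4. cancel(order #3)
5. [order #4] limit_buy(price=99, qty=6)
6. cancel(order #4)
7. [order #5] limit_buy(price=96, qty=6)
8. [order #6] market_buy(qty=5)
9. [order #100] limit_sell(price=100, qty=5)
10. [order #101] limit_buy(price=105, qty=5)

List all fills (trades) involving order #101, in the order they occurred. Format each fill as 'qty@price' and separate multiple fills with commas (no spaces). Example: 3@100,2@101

After op 1 [order #1] market_buy(qty=1): fills=none; bids=[-] asks=[-]
After op 2 [order #2] market_sell(qty=2): fills=none; bids=[-] asks=[-]
After op 3 [order #3] limit_sell(price=97, qty=3): fills=none; bids=[-] asks=[#3:3@97]
After op 4 cancel(order #3): fills=none; bids=[-] asks=[-]
After op 5 [order #4] limit_buy(price=99, qty=6): fills=none; bids=[#4:6@99] asks=[-]
After op 6 cancel(order #4): fills=none; bids=[-] asks=[-]
After op 7 [order #5] limit_buy(price=96, qty=6): fills=none; bids=[#5:6@96] asks=[-]
After op 8 [order #6] market_buy(qty=5): fills=none; bids=[#5:6@96] asks=[-]
After op 9 [order #100] limit_sell(price=100, qty=5): fills=none; bids=[#5:6@96] asks=[#100:5@100]
After op 10 [order #101] limit_buy(price=105, qty=5): fills=#101x#100:5@100; bids=[#5:6@96] asks=[-]

Answer: 5@100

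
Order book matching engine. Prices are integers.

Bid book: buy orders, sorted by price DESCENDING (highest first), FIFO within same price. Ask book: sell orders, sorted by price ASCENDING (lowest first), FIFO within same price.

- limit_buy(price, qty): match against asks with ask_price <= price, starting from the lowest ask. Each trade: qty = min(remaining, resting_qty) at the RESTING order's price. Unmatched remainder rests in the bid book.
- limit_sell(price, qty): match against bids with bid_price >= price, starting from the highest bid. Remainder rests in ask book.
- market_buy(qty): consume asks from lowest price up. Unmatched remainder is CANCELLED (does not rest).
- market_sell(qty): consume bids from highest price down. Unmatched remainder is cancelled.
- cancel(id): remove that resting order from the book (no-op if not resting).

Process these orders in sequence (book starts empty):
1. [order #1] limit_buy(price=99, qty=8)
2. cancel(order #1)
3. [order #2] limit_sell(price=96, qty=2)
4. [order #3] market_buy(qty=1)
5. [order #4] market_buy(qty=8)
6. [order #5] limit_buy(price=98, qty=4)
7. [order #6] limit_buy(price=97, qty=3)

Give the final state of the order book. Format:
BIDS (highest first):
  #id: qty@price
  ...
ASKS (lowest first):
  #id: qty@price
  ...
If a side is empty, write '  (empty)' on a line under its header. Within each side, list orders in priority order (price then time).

After op 1 [order #1] limit_buy(price=99, qty=8): fills=none; bids=[#1:8@99] asks=[-]
After op 2 cancel(order #1): fills=none; bids=[-] asks=[-]
After op 3 [order #2] limit_sell(price=96, qty=2): fills=none; bids=[-] asks=[#2:2@96]
After op 4 [order #3] market_buy(qty=1): fills=#3x#2:1@96; bids=[-] asks=[#2:1@96]
After op 5 [order #4] market_buy(qty=8): fills=#4x#2:1@96; bids=[-] asks=[-]
After op 6 [order #5] limit_buy(price=98, qty=4): fills=none; bids=[#5:4@98] asks=[-]
After op 7 [order #6] limit_buy(price=97, qty=3): fills=none; bids=[#5:4@98 #6:3@97] asks=[-]

Answer: BIDS (highest first):
  #5: 4@98
  #6: 3@97
ASKS (lowest first):
  (empty)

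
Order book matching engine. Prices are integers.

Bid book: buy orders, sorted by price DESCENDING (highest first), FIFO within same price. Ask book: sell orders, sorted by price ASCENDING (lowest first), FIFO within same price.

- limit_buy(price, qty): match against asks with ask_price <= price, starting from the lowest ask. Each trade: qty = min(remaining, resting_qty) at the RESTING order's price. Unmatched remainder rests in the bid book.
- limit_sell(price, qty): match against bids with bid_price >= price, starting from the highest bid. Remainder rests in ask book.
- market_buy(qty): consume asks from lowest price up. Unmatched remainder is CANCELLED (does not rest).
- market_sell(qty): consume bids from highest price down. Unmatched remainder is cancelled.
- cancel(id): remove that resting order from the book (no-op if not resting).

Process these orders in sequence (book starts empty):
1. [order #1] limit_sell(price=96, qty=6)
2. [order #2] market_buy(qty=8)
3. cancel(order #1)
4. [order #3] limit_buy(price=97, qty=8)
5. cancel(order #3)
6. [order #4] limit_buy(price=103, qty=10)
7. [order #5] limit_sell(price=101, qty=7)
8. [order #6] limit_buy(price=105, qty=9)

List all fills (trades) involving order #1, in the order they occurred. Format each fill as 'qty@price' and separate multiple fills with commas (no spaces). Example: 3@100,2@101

After op 1 [order #1] limit_sell(price=96, qty=6): fills=none; bids=[-] asks=[#1:6@96]
After op 2 [order #2] market_buy(qty=8): fills=#2x#1:6@96; bids=[-] asks=[-]
After op 3 cancel(order #1): fills=none; bids=[-] asks=[-]
After op 4 [order #3] limit_buy(price=97, qty=8): fills=none; bids=[#3:8@97] asks=[-]
After op 5 cancel(order #3): fills=none; bids=[-] asks=[-]
After op 6 [order #4] limit_buy(price=103, qty=10): fills=none; bids=[#4:10@103] asks=[-]
After op 7 [order #5] limit_sell(price=101, qty=7): fills=#4x#5:7@103; bids=[#4:3@103] asks=[-]
After op 8 [order #6] limit_buy(price=105, qty=9): fills=none; bids=[#6:9@105 #4:3@103] asks=[-]

Answer: 6@96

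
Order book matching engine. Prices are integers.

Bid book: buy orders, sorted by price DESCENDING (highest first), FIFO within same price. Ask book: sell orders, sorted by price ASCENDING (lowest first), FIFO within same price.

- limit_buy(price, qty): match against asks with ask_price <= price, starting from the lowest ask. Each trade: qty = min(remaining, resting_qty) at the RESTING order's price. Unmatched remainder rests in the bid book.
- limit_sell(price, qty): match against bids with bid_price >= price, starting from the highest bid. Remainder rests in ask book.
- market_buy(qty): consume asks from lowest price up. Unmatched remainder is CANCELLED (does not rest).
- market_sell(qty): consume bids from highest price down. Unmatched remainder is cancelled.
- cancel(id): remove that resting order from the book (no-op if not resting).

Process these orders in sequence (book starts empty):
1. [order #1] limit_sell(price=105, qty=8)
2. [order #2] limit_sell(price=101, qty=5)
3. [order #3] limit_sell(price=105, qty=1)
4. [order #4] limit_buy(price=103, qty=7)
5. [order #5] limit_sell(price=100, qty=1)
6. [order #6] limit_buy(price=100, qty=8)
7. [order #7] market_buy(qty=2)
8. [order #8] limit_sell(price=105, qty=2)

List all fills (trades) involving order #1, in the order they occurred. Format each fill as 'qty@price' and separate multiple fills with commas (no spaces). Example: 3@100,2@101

After op 1 [order #1] limit_sell(price=105, qty=8): fills=none; bids=[-] asks=[#1:8@105]
After op 2 [order #2] limit_sell(price=101, qty=5): fills=none; bids=[-] asks=[#2:5@101 #1:8@105]
After op 3 [order #3] limit_sell(price=105, qty=1): fills=none; bids=[-] asks=[#2:5@101 #1:8@105 #3:1@105]
After op 4 [order #4] limit_buy(price=103, qty=7): fills=#4x#2:5@101; bids=[#4:2@103] asks=[#1:8@105 #3:1@105]
After op 5 [order #5] limit_sell(price=100, qty=1): fills=#4x#5:1@103; bids=[#4:1@103] asks=[#1:8@105 #3:1@105]
After op 6 [order #6] limit_buy(price=100, qty=8): fills=none; bids=[#4:1@103 #6:8@100] asks=[#1:8@105 #3:1@105]
After op 7 [order #7] market_buy(qty=2): fills=#7x#1:2@105; bids=[#4:1@103 #6:8@100] asks=[#1:6@105 #3:1@105]
After op 8 [order #8] limit_sell(price=105, qty=2): fills=none; bids=[#4:1@103 #6:8@100] asks=[#1:6@105 #3:1@105 #8:2@105]

Answer: 2@105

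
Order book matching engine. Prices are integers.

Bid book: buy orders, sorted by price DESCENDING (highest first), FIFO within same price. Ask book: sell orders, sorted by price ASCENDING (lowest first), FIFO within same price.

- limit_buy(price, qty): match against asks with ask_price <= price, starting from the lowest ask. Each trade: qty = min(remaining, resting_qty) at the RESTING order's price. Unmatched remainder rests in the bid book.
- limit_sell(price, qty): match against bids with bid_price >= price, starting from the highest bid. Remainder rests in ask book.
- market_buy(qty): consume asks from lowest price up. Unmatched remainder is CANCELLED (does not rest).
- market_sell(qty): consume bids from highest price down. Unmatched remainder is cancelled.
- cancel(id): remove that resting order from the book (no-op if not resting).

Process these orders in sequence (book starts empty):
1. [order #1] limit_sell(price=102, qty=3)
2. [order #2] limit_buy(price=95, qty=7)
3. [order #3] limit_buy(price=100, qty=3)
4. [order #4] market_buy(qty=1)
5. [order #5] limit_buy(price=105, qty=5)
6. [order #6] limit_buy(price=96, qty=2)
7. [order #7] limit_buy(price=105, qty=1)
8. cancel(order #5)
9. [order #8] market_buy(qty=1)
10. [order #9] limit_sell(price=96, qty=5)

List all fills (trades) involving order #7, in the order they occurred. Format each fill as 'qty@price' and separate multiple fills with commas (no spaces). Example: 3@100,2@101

Answer: 1@105

Derivation:
After op 1 [order #1] limit_sell(price=102, qty=3): fills=none; bids=[-] asks=[#1:3@102]
After op 2 [order #2] limit_buy(price=95, qty=7): fills=none; bids=[#2:7@95] asks=[#1:3@102]
After op 3 [order #3] limit_buy(price=100, qty=3): fills=none; bids=[#3:3@100 #2:7@95] asks=[#1:3@102]
After op 4 [order #4] market_buy(qty=1): fills=#4x#1:1@102; bids=[#3:3@100 #2:7@95] asks=[#1:2@102]
After op 5 [order #5] limit_buy(price=105, qty=5): fills=#5x#1:2@102; bids=[#5:3@105 #3:3@100 #2:7@95] asks=[-]
After op 6 [order #6] limit_buy(price=96, qty=2): fills=none; bids=[#5:3@105 #3:3@100 #6:2@96 #2:7@95] asks=[-]
After op 7 [order #7] limit_buy(price=105, qty=1): fills=none; bids=[#5:3@105 #7:1@105 #3:3@100 #6:2@96 #2:7@95] asks=[-]
After op 8 cancel(order #5): fills=none; bids=[#7:1@105 #3:3@100 #6:2@96 #2:7@95] asks=[-]
After op 9 [order #8] market_buy(qty=1): fills=none; bids=[#7:1@105 #3:3@100 #6:2@96 #2:7@95] asks=[-]
After op 10 [order #9] limit_sell(price=96, qty=5): fills=#7x#9:1@105 #3x#9:3@100 #6x#9:1@96; bids=[#6:1@96 #2:7@95] asks=[-]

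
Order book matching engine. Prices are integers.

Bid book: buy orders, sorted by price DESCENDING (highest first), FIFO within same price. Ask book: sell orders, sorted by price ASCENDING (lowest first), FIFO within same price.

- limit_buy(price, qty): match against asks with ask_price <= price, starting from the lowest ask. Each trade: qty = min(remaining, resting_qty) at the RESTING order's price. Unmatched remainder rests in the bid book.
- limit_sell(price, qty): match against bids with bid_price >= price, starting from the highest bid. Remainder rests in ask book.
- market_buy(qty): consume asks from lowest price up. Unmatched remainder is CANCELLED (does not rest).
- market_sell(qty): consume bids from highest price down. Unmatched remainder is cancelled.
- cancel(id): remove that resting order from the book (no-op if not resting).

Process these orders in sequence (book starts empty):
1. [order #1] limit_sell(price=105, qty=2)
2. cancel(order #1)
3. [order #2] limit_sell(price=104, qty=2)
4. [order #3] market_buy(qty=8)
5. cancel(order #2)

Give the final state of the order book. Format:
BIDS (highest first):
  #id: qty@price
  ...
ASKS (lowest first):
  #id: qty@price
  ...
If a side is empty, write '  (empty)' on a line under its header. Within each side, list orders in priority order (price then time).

Answer: BIDS (highest first):
  (empty)
ASKS (lowest first):
  (empty)

Derivation:
After op 1 [order #1] limit_sell(price=105, qty=2): fills=none; bids=[-] asks=[#1:2@105]
After op 2 cancel(order #1): fills=none; bids=[-] asks=[-]
After op 3 [order #2] limit_sell(price=104, qty=2): fills=none; bids=[-] asks=[#2:2@104]
After op 4 [order #3] market_buy(qty=8): fills=#3x#2:2@104; bids=[-] asks=[-]
After op 5 cancel(order #2): fills=none; bids=[-] asks=[-]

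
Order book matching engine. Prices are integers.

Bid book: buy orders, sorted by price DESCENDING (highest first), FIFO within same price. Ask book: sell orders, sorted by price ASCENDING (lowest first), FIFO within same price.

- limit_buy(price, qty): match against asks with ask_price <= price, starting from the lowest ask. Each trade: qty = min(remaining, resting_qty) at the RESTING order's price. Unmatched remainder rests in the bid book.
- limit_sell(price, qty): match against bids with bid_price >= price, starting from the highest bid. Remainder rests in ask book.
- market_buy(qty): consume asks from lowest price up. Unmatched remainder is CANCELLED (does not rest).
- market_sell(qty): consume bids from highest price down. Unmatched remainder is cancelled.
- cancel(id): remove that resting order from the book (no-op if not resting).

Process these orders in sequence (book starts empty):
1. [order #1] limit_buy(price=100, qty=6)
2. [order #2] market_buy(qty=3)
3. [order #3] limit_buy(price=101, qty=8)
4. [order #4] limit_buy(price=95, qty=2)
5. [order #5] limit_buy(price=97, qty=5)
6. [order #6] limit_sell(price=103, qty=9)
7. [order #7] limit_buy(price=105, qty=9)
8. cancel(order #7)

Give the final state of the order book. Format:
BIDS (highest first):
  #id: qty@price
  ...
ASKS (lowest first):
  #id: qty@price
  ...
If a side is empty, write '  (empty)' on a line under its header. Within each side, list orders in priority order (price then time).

Answer: BIDS (highest first):
  #3: 8@101
  #1: 6@100
  #5: 5@97
  #4: 2@95
ASKS (lowest first):
  (empty)

Derivation:
After op 1 [order #1] limit_buy(price=100, qty=6): fills=none; bids=[#1:6@100] asks=[-]
After op 2 [order #2] market_buy(qty=3): fills=none; bids=[#1:6@100] asks=[-]
After op 3 [order #3] limit_buy(price=101, qty=8): fills=none; bids=[#3:8@101 #1:6@100] asks=[-]
After op 4 [order #4] limit_buy(price=95, qty=2): fills=none; bids=[#3:8@101 #1:6@100 #4:2@95] asks=[-]
After op 5 [order #5] limit_buy(price=97, qty=5): fills=none; bids=[#3:8@101 #1:6@100 #5:5@97 #4:2@95] asks=[-]
After op 6 [order #6] limit_sell(price=103, qty=9): fills=none; bids=[#3:8@101 #1:6@100 #5:5@97 #4:2@95] asks=[#6:9@103]
After op 7 [order #7] limit_buy(price=105, qty=9): fills=#7x#6:9@103; bids=[#3:8@101 #1:6@100 #5:5@97 #4:2@95] asks=[-]
After op 8 cancel(order #7): fills=none; bids=[#3:8@101 #1:6@100 #5:5@97 #4:2@95] asks=[-]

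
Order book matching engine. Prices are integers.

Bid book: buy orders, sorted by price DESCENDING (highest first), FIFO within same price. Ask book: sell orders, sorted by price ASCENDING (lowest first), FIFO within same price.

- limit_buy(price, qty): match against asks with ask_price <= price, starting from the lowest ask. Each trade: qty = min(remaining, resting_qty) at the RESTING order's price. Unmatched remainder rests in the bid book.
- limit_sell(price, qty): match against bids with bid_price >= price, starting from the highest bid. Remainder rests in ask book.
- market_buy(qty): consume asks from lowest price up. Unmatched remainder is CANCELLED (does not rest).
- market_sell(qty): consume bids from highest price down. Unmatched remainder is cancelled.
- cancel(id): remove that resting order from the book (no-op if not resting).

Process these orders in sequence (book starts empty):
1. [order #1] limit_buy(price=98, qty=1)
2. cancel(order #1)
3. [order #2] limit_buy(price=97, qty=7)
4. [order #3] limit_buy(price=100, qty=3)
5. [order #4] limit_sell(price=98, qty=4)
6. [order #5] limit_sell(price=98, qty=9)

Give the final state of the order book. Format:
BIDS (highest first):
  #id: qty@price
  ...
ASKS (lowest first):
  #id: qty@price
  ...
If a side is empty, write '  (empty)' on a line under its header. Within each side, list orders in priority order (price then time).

After op 1 [order #1] limit_buy(price=98, qty=1): fills=none; bids=[#1:1@98] asks=[-]
After op 2 cancel(order #1): fills=none; bids=[-] asks=[-]
After op 3 [order #2] limit_buy(price=97, qty=7): fills=none; bids=[#2:7@97] asks=[-]
After op 4 [order #3] limit_buy(price=100, qty=3): fills=none; bids=[#3:3@100 #2:7@97] asks=[-]
After op 5 [order #4] limit_sell(price=98, qty=4): fills=#3x#4:3@100; bids=[#2:7@97] asks=[#4:1@98]
After op 6 [order #5] limit_sell(price=98, qty=9): fills=none; bids=[#2:7@97] asks=[#4:1@98 #5:9@98]

Answer: BIDS (highest first):
  #2: 7@97
ASKS (lowest first):
  #4: 1@98
  #5: 9@98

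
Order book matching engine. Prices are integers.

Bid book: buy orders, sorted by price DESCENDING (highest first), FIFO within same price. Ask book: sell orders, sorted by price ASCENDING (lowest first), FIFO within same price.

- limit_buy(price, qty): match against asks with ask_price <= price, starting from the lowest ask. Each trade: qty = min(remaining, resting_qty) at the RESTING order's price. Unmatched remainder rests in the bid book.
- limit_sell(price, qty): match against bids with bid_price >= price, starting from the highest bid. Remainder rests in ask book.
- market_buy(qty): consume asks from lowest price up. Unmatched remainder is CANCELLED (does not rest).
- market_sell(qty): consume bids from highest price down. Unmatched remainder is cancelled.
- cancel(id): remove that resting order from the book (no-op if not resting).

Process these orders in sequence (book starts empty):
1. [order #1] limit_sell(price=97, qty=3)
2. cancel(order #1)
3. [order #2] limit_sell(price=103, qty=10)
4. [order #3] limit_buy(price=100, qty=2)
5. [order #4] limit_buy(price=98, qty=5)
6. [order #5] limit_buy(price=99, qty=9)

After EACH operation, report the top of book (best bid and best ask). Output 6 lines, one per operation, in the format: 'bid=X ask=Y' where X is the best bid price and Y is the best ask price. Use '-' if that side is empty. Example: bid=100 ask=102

Answer: bid=- ask=97
bid=- ask=-
bid=- ask=103
bid=100 ask=103
bid=100 ask=103
bid=100 ask=103

Derivation:
After op 1 [order #1] limit_sell(price=97, qty=3): fills=none; bids=[-] asks=[#1:3@97]
After op 2 cancel(order #1): fills=none; bids=[-] asks=[-]
After op 3 [order #2] limit_sell(price=103, qty=10): fills=none; bids=[-] asks=[#2:10@103]
After op 4 [order #3] limit_buy(price=100, qty=2): fills=none; bids=[#3:2@100] asks=[#2:10@103]
After op 5 [order #4] limit_buy(price=98, qty=5): fills=none; bids=[#3:2@100 #4:5@98] asks=[#2:10@103]
After op 6 [order #5] limit_buy(price=99, qty=9): fills=none; bids=[#3:2@100 #5:9@99 #4:5@98] asks=[#2:10@103]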